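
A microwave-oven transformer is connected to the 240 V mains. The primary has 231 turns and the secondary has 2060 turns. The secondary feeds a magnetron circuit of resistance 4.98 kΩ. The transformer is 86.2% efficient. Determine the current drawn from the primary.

V_s = 240 × 2060/231 = 2140.3 V.
I_s = V_s/R = 2140.3/4980 = 0.42977 A.
P_out = V_s I_s = 2140.3 × 0.42977 = 919.82 W.
P_in = P_out/η = 919.82/0.862 = 1067.1 W.
I_p = P_in/V_p = 1067.1/240 = 4.45 A.

I_p ≈ 4.45 A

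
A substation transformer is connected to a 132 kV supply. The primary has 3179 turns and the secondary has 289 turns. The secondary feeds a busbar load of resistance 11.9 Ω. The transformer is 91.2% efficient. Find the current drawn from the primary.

V_s = 132000 × 289/3179 = 12000 V.
I_s = V_s/R = 12000/11.9 = 1008.4 A.
P_out = V_s I_s = 12000 × 1008.4 = 1.2101×10^7 W.
P_in = P_out/η = 1.2101×10^7/0.912 = 1.3268×10^7 W.
I_p = P_in/V_p = 1.3268×10^7/132000 = 101 A.

I_p ≈ 101 A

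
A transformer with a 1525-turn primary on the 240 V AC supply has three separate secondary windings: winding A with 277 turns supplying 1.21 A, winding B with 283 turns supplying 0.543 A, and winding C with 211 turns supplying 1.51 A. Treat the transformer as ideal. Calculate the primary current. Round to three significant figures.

I_p ≈ 0.529 A

V_A = 240 × 277/1525 = 43.593 V; V_B = 240 × 283/1525 = 44.538 V; V_C = 240 × 211/1525 = 33.207 V.
P_out = V_A I_A + V_B I_B + V_C I_C = 43.593×1.21 + 44.538×0.543 + 33.207×1.51 = 52.748 + 24.184 + 50.142 = 127.07 W.
Ideal ⇒ P_in = P_out, so I_p = P_out/V_p = 127.07/240 = 0.529 A.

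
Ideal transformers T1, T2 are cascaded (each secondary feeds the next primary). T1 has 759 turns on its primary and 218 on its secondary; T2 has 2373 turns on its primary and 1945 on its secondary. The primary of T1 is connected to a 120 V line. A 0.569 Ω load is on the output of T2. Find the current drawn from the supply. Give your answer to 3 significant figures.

I_supply ≈ 11.7 A

Secondary of T1: V = 120.00 × 218/759 = 34.466 V.
Secondary of T2: V = 34.466 × 1945/2373 = 28.250 V.
I_load = 28.250/0.569 = 49.648 A, so P_out = 28.250 × 49.648 = 1402.6 W.
All ideal ⇒ P_in = P_out, so I_supply = 1402.6/120 = 11.7 A.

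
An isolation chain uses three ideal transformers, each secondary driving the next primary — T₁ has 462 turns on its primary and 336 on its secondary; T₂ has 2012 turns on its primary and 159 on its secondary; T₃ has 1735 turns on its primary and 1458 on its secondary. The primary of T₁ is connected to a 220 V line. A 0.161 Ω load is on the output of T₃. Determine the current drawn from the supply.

I_supply ≈ 3.19 A

After T₁: V = 220.00 × 336/462 = 160.00 V.
After T₂: V = 160.00 × 159/2012 = 12.644 V.
After T₃: V = 12.644 × 1458/1735 = 10.625 V.
I_load = 10.625/0.161 = 65.997 A, so P_out = 10.625 × 65.997 = 701.24 W.
All ideal ⇒ P_in = P_out, so I_supply = 701.24/220 = 3.19 A.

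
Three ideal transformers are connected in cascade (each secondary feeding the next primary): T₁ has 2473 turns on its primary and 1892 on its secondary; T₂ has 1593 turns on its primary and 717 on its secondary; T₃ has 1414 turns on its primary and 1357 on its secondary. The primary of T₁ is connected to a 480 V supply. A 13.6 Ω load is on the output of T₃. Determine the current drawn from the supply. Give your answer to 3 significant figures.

I_supply ≈ 3.85 A

Secondary of T₁: V = 480.00 × 1892/2473 = 367.23 V.
Secondary of T₂: V = 367.23 × 717/1593 = 165.29 V.
Secondary of T₃: V = 165.29 × 1357/1414 = 158.63 V.
I_load = 158.63/13.6 = 11.664 A, so P_out = 158.63 × 11.664 = 1850.1 W.
All ideal ⇒ P_in = P_out, so I_supply = 1850.1/480 = 3.85 A.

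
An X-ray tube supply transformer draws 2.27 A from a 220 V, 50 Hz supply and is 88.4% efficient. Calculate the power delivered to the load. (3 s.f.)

P_out ≈ 441 W

P_in = V_p I_p = 220 × 2.27 = 499.40 W.
P_out = η P_in = 0.884 × 499.40 = 441 W.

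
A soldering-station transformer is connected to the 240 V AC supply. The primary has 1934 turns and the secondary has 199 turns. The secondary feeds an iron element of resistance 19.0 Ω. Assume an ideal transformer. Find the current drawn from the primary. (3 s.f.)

I_p ≈ 0.134 A

V_s = V_p × N_s/N_p = 240 × 199/1934 = 24.695 V.
I_s = V_s/R = 24.695/19.0 = 1.2997 A.
For an ideal transformer I_p N_p = I_s N_s, so I_p = 1.2997 × 199/1934 = 0.134 A.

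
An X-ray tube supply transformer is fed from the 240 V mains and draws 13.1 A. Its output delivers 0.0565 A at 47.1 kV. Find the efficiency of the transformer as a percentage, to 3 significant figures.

P_in = 240 × 13.1 = 3144.00 W.
P_out = 47100 × 0.0565 = 2661.15 W.
η = P_out/P_in = 2661.15/3144.00 = 0.846.

η ≈ 84.6%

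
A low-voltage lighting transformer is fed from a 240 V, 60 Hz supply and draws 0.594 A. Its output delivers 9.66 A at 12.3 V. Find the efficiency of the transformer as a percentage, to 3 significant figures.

η ≈ 83.3%

P_in = 240 × 0.594 = 142.560 W.
P_out = 12.3 × 9.66 = 118.818 W.
η = P_out/P_in = 118.818/142.560 = 0.833.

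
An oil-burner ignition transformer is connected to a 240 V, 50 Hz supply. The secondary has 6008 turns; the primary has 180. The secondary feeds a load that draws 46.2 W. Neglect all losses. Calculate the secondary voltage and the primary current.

V_s = V_p × N_s/N_p = 240 × 6008/180 = 8010.7 V.
I_s = P/V_s = 46.2/8010.7 = 0.0057673 A.
I_p = I_s × N_s/N_p = 0.0057673 × 6008/180 = 0.193 A.

V_s ≈ 8010 V, I_p ≈ 0.193 A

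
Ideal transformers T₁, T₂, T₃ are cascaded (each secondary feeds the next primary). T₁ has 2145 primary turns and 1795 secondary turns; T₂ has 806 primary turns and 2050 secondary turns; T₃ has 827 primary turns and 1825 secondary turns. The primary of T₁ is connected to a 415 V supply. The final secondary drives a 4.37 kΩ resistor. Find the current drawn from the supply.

After T₁: V = 415.00 × 1795/2145 = 347.28 V.
After T₂: V = 347.28 × 2050/806 = 883.29 V.
After T₃: V = 883.29 × 1825/827 = 1949.2 V.
I_load = 1949.2/4370 = 0.44605 A, so P_out = 1949.2 × 0.44605 = 869.44 W.
All ideal ⇒ P_in = P_out, so I_supply = 869.44/415 = 2.10 A.

I_supply ≈ 2.10 A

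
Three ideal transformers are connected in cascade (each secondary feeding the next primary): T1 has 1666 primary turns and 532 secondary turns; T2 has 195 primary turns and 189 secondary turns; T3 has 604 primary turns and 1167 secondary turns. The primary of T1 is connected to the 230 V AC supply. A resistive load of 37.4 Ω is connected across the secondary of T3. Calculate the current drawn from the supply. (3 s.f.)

Secondary of T1: V = 230.00 × 532/1666 = 73.445 V.
Secondary of T2: V = 73.445 × 189/195 = 71.186 V.
Secondary of T3: V = 71.186 × 1167/604 = 137.54 V.
I_load = 137.54/37.4 = 3.6775 A, so P_out = 137.54 × 3.6775 = 505.80 W.
All ideal ⇒ P_in = P_out, so I_supply = 505.80/230 = 2.20 A.

I_supply ≈ 2.20 A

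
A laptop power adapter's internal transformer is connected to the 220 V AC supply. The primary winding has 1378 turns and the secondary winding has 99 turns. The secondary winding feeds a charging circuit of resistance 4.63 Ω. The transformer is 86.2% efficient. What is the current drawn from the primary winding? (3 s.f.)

I_p ≈ 0.285 A

V_s = 220 × 99/1378 = 15.806 V.
I_s = V_s/R = 15.806/4.63 = 3.4137 A.
P_out = V_s I_s = 15.806 × 3.4137 = 53.956 W.
P_in = P_out/η = 53.956/0.862 = 62.593 W.
I_p = P_in/V_p = 62.593/220 = 0.285 A.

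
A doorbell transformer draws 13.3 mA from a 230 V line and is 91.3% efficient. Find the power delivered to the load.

P_out ≈ 2.79 W

P_in = V_p I_p = 230 × 0.0133 = 3.0590 W.
P_out = η P_in = 0.913 × 3.0590 = 2.79 W.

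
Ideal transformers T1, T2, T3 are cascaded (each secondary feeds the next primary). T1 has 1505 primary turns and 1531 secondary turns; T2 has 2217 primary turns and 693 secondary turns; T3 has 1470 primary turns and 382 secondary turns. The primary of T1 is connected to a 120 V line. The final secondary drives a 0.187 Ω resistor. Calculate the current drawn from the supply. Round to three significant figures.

I_supply ≈ 4.38 A

Secondary of T1: V = 120.00 × 1531/1505 = 122.07 V.
Secondary of T2: V = 122.07 × 693/2217 = 38.158 V.
Secondary of T3: V = 38.158 × 382/1470 = 9.9159 V.
I_load = 9.9159/0.187 = 53.026 A, so P_out = 9.9159 × 53.026 = 525.81 W.
All ideal ⇒ P_in = P_out, so I_supply = 525.81/120 = 4.38 A.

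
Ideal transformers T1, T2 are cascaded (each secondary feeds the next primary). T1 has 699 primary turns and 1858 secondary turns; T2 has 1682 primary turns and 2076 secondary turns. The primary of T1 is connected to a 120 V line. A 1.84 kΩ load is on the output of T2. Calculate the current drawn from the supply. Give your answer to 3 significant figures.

After T1: V = 120.00 × 1858/699 = 318.97 V.
After T2: V = 318.97 × 2076/1682 = 393.69 V.
I_load = 393.69/1840 = 0.21396 A, so P_out = 393.69 × 0.21396 = 84.233 W.
All ideal ⇒ P_in = P_out, so I_supply = 84.233/120 = 0.702 A.

I_supply ≈ 0.702 A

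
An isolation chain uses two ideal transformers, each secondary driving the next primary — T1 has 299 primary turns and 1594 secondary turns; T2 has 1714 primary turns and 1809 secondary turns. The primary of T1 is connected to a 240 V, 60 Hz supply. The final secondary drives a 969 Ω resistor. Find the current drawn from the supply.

I_supply ≈ 7.84 A

After T1: V = 240.00 × 1594/299 = 1279.5 V.
After T2: V = 1279.5 × 1809/1714 = 1350.4 V.
I_load = 1350.4/969 = 1.3936 A, so P_out = 1350.4 × 1.3936 = 1881.9 W.
All ideal ⇒ P_in = P_out, so I_supply = 1881.9/240 = 7.84 A.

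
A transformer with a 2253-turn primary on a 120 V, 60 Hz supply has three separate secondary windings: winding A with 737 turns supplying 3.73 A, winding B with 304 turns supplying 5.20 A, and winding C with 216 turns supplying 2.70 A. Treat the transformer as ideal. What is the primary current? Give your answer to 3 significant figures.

V_A = 120 × 737/2253 = 39.254 V; V_B = 120 × 304/2253 = 16.192 V; V_C = 120 × 216/2253 = 11.505 V.
P_out = V_A I_A + V_B I_B + V_C I_C = 39.254×3.73 + 16.192×5.20 + 11.505×2.70 = 146.42 + 84.197 + 31.063 = 261.68 W.
Ideal ⇒ P_in = P_out, so I_p = P_out/V_p = 261.68/120 = 2.18 A.

I_p ≈ 2.18 A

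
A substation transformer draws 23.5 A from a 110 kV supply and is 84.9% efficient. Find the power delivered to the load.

P_in = V_p I_p = 110000 × 23.5 = 2.5850×10^6 W.
P_out = η P_in = 0.849 × 2.5850×10^6 = 2.19×10^6 W.

P_out ≈ 2.19×10^6 W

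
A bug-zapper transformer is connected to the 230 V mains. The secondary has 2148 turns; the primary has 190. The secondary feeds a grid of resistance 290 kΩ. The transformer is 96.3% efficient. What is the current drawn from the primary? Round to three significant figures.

I_p ≈ 0.105 A

V_s = 230 × 2148/190 = 2600.2 V.
I_s = V_s/R = 2600.2/290000 = 0.0089662 A.
P_out = V_s I_s = 2600.2 × 0.0089662 = 23.314 W.
P_in = P_out/η = 23.314/0.963 = 24.210 W.
I_p = P_in/V_p = 24.210/230 = 0.105 A.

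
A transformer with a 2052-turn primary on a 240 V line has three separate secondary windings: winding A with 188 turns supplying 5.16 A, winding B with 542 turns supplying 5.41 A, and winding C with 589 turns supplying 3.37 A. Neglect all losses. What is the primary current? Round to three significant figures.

V_A = 240 × 188/2052 = 21.988 V; V_B = 240 × 542/2052 = 63.392 V; V_C = 240 × 589/2052 = 68.889 V.
P_out = V_A I_A + V_B I_B + V_C I_C = 21.988×5.16 + 63.392×5.41 + 68.889×3.37 = 113.46 + 342.95 + 232.16 = 688.56 W.
Ideal ⇒ P_in = P_out, so I_p = P_out/V_p = 688.56/240 = 2.87 A.

I_p ≈ 2.87 A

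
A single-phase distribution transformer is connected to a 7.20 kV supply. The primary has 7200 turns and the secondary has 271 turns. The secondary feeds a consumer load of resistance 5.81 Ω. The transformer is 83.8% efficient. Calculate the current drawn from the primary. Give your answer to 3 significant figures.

V_s = 7200 × 271/7200 = 271.00 V.
I_s = V_s/R = 271.00/5.81 = 46.644 A.
P_out = V_s I_s = 271.00 × 46.644 = 12640 W.
P_in = P_out/η = 12640/0.838 = 15084 W.
I_p = P_in/V_p = 15084/7200 = 2.10 A.

I_p ≈ 2.10 A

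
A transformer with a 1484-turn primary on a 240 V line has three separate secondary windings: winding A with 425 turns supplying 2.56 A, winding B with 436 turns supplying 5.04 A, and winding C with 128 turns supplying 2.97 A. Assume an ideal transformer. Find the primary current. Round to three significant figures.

V_A = 240 × 425/1484 = 68.733 V; V_B = 240 × 436/1484 = 70.512 V; V_C = 240 × 128/1484 = 20.701 V.
P_out = V_A I_A + V_B I_B + V_C I_C = 68.733×2.56 + 70.512×5.04 + 20.701×2.97 = 175.96 + 355.38 + 61.481 = 592.82 W.
Ideal ⇒ P_in = P_out, so I_p = P_out/V_p = 592.82/240 = 2.47 A.

I_p ≈ 2.47 A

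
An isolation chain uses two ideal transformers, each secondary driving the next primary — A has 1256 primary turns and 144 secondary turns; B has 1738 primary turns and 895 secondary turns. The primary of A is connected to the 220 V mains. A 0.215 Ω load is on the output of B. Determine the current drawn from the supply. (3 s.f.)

Secondary of A: V = 220.00 × 144/1256 = 25.223 V.
Secondary of B: V = 25.223 × 895/1738 = 12.989 V.
I_load = 12.989/0.215 = 60.413 A, so P_out = 12.989 × 60.413 = 784.69 W.
All ideal ⇒ P_in = P_out, so I_supply = 784.69/220 = 3.57 A.

I_supply ≈ 3.57 A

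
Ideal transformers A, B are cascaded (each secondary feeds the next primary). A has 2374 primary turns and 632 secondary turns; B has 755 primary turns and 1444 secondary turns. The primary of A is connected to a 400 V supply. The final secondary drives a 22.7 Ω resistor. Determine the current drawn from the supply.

I_supply ≈ 4.57 A

After A: V = 400.00 × 632/2374 = 106.49 V.
After B: V = 106.49 × 1444/755 = 203.67 V.
I_load = 203.67/22.7 = 8.9720 A, so P_out = 203.67 × 8.9720 = 1827.3 W.
All ideal ⇒ P_in = P_out, so I_supply = 1827.3/400 = 4.57 A.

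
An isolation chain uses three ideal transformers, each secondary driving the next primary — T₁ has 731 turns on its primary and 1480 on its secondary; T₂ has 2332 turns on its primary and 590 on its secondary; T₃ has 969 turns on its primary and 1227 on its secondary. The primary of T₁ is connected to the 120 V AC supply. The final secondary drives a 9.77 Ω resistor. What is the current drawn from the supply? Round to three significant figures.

I_supply ≈ 5.17 A

After T₁: V = 120.00 × 1480/731 = 242.95 V.
After T₂: V = 242.95 × 590/2332 = 61.468 V.
After T₃: V = 61.468 × 1227/969 = 77.834 V.
I_load = 77.834/9.77 = 7.9666 A, so P_out = 77.834 × 7.9666 = 620.08 W.
All ideal ⇒ P_in = P_out, so I_supply = 620.08/120 = 5.17 A.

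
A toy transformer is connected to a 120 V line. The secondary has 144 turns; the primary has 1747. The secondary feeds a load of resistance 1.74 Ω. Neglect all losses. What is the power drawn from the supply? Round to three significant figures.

P ≈ 56.2 W

V_s = V_p × N_s/N_p = 120 × 144/1747 = 9.8912 V.
I_s = V_s/R = 9.8912/1.74 = 5.6846 A.
I_p = I_s × N_s/N_p = 5.6846 × 144/1747 = 0.46857 A.
P = V_p I_p = 120 × 0.46857 = 56.2 W.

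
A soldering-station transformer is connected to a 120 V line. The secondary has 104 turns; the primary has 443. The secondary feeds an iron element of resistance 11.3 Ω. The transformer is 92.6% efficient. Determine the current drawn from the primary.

I_p ≈ 0.632 A

V_s = 120 × 104/443 = 28.172 V.
I_s = V_s/R = 28.172/11.3 = 2.4931 A.
P_out = V_s I_s = 28.172 × 2.4931 = 70.233 W.
P_in = P_out/η = 70.233/0.926 = 75.846 W.
I_p = P_in/V_p = 75.846/120 = 0.632 A.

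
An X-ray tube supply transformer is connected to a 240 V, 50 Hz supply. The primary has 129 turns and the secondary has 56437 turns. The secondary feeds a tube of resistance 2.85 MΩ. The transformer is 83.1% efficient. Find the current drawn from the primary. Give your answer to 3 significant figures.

I_p ≈ 19.4 A

V_s = 240 × 56437/129 = 105000 V.
I_s = V_s/R = 105000/(2.85×10^6) = 0.036842 A.
P_out = V_s I_s = 105000 × 0.036842 = 3868.4 W.
P_in = P_out/η = 3868.4/0.831 = 4655.1 W.
I_p = P_in/V_p = 4655.1/240 = 19.4 A.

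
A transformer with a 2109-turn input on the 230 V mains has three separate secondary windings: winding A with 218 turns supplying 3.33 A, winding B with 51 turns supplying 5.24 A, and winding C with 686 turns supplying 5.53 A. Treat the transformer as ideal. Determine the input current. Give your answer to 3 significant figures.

V_A = 230 × 218/2109 = 23.774 V; V_B = 230 × 51/2109 = 5.5619 V; V_C = 230 × 686/2109 = 74.813 V.
P_out = V_A I_A + V_B I_B + V_C I_C = 23.774×3.33 + 5.5619×5.24 + 74.813×5.53 = 79.168 + 29.144 + 413.71 = 522.03 W.
Ideal ⇒ P_in = P_out, so I_in = P_out/V_in = 522.03/230 = 2.27 A.

I_in ≈ 2.27 A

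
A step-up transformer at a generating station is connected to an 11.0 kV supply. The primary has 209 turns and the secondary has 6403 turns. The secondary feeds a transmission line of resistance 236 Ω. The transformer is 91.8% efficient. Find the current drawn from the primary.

V_s = 11000 × 6403/209 = 337000 V.
I_s = V_s/R = 337000/236 = 1428.0 A.
P_out = V_s I_s = 337000 × 1428.0 = 4.8122×10^8 W.
P_in = P_out/η = 4.8122×10^8/0.918 = 5.2421×10^8 W.
I_p = P_in/V_p = 5.2421×10^8/11000 = 47700 A.

I_p ≈ 47700 A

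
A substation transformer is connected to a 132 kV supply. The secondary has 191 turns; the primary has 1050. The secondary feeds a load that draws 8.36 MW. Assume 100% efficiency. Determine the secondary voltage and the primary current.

V_s = V_p × N_s/N_p = 132000 × 191/1050 = 24011 V.
I_s = P/V_s = 8.36×10^6/24011 = 348.17 A.
I_p = I_s × N_s/N_p = 348.17 × 191/1050 = 63.3 A.

V_s ≈ 24000 V, I_p ≈ 63.3 A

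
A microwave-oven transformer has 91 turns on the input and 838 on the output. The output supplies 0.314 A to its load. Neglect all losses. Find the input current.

For an ideal transformer I_in/I_out = N_out/N_in, so I_in = 0.314 × 838/91 = 2.89 A.

I_in ≈ 2.89 A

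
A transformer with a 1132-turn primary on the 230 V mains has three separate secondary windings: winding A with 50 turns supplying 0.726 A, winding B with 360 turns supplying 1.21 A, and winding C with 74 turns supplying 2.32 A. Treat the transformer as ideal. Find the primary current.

V_A = 230 × 50/1132 = 10.159 V; V_B = 230 × 360/1132 = 73.145 V; V_C = 230 × 74/1132 = 15.035 V.
P_out = V_A I_A + V_B I_B + V_C I_C = 10.159×0.726 + 73.145×1.21 + 15.035×2.32 = 7.3754 + 88.505 + 34.882 = 130.76 W.
Ideal ⇒ P_in = P_out, so I_p = P_out/V_p = 130.76/230 = 0.569 A.

I_p ≈ 0.569 A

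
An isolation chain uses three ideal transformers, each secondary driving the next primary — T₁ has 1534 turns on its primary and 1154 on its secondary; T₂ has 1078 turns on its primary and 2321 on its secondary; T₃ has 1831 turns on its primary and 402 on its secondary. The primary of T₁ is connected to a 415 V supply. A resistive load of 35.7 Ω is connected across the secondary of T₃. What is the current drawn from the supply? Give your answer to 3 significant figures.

After T₁: V = 415.00 × 1154/1534 = 312.20 V.
After T₂: V = 312.20 × 2321/1078 = 672.18 V.
After T₃: V = 672.18 × 402/1831 = 147.58 V.
I_load = 147.58/35.7 = 4.1338 A, so P_out = 147.58 × 4.1338 = 610.07 W.
All ideal ⇒ P_in = P_out, so I_supply = 610.07/415 = 1.47 A.

I_supply ≈ 1.47 A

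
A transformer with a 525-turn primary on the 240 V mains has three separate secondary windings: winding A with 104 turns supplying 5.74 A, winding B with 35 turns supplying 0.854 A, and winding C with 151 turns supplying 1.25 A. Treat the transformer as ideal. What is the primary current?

I_p ≈ 1.55 A

V_A = 240 × 104/525 = 47.543 V; V_B = 240 × 35/525 = 16.000 V; V_C = 240 × 151/525 = 69.029 V.
P_out = V_A I_A + V_B I_B + V_C I_C = 47.543×5.74 + 16.000×0.854 + 69.029×1.25 = 272.90 + 13.664 + 86.286 = 372.85 W.
Ideal ⇒ P_in = P_out, so I_p = P_out/V_p = 372.85/240 = 1.55 A.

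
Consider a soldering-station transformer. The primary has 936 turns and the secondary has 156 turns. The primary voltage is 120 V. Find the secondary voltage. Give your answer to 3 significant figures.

V_s/V_p = N_s/N_p, so V_s = 120 × 156/936 = 20.0 V.

V_s ≈ 20.0 V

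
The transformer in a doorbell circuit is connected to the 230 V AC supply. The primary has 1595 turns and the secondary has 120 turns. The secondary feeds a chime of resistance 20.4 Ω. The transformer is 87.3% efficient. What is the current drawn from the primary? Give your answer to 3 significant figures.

I_p ≈ 0.0731 A

V_s = 230 × 120/1595 = 17.304 V.
I_s = V_s/R = 17.304/20.4 = 0.84824 A.
P_out = V_s I_s = 17.304 × 0.84824 = 14.678 W.
P_in = P_out/η = 14.678/0.873 = 16.813 W.
I_p = P_in/V_p = 16.813/230 = 0.0731 A.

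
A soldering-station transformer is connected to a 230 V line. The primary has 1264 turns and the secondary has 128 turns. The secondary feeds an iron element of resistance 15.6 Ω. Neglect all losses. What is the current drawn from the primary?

V_s = V_p × N_s/N_p = 230 × 128/1264 = 23.291 V.
I_s = V_s/R = 23.291/15.6 = 1.4930 A.
For an ideal transformer I_p N_p = I_s N_s, so I_p = 1.4930 × 128/1264 = 0.151 A.

I_p ≈ 0.151 A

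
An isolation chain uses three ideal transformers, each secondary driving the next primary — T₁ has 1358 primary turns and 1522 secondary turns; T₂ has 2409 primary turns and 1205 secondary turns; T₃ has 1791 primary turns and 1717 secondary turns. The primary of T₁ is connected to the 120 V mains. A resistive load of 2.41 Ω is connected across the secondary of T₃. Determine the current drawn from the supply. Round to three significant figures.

I_supply ≈ 14.4 A

Secondary of T₁: V = 120.00 × 1522/1358 = 134.49 V.
Secondary of T₂: V = 134.49 × 1205/2409 = 67.274 V.
Secondary of T₃: V = 67.274 × 1717/1791 = 64.494 V.
I_load = 64.494/2.41 = 26.761 A, so P_out = 64.494 × 26.761 = 1725.9 W.
All ideal ⇒ P_in = P_out, so I_supply = 1725.9/120 = 14.4 A.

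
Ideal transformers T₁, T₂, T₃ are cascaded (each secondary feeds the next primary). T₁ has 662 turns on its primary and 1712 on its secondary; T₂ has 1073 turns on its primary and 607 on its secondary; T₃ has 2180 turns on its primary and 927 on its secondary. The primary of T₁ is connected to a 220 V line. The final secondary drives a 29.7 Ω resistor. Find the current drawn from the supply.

I_supply ≈ 2.87 A

Secondary of T₁: V = 220.00 × 1712/662 = 568.94 V.
Secondary of T₂: V = 568.94 × 607/1073 = 321.85 V.
Secondary of T₃: V = 321.85 × 927/2180 = 136.86 V.
I_load = 136.86/29.7 = 4.6081 A, so P_out = 136.86 × 4.6081 = 630.67 W.
All ideal ⇒ P_in = P_out, so I_supply = 630.67/220 = 2.87 A.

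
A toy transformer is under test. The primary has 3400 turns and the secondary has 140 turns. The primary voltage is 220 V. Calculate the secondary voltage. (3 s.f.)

V_s ≈ 9.06 V

V_s/V_p = N_s/N_p, so V_s = 220 × 140/3400 = 9.06 V.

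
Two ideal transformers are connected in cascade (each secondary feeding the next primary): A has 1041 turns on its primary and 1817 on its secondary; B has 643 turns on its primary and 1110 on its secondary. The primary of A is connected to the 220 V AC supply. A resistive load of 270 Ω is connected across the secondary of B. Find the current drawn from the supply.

Secondary of A: V = 220.00 × 1817/1041 = 384.00 V.
Secondary of B: V = 384.00 × 1110/643 = 662.89 V.
I_load = 662.89/270 = 2.4551 A, so P_out = 662.89 × 2.4551 = 1627.5 W.
All ideal ⇒ P_in = P_out, so I_supply = 1627.5/220 = 7.40 A.

I_supply ≈ 7.40 A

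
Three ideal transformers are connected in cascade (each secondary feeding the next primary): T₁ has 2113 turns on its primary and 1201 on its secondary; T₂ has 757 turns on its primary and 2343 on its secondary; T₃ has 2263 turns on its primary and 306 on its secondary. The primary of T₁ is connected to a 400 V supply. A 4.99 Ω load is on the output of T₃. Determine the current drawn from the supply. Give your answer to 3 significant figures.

After T₁: V = 400.00 × 1201/2113 = 227.35 V.
After T₂: V = 227.35 × 2343/757 = 703.69 V.
After T₃: V = 703.69 × 306/2263 = 95.152 V.
I_load = 95.152/4.99 = 19.068 A, so P_out = 95.152 × 19.068 = 1814.4 W.
All ideal ⇒ P_in = P_out, so I_supply = 1814.4/400 = 4.54 A.

I_supply ≈ 4.54 A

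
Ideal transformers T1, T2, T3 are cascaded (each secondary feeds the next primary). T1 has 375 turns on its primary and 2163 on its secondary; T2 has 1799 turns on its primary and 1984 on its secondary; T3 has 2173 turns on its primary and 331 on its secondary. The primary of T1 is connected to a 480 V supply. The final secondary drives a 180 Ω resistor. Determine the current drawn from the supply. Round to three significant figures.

I_supply ≈ 2.50 A

Secondary of T1: V = 480.00 × 2163/375 = 2768.6 V.
Secondary of T2: V = 2768.6 × 1984/1799 = 3053.4 V.
Secondary of T3: V = 3053.4 × 331/2173 = 465.10 V.
I_load = 465.10/180 = 2.5839 A, so P_out = 465.10 × 2.5839 = 1201.8 W.
All ideal ⇒ P_in = P_out, so I_supply = 1201.8/480 = 2.50 A.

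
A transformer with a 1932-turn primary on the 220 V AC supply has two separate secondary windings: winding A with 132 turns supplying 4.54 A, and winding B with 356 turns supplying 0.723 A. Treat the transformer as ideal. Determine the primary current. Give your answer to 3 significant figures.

V_A = 220 × 132/1932 = 15.031 V; V_B = 220 × 356/1932 = 40.538 V.
P_out = V_A I_A + V_B I_B = 15.031×4.54 + 40.538×0.723 = 68.241 + 29.309 = 97.550 W.
Ideal ⇒ P_in = P_out, so I_p = P_out/V_p = 97.550/220 = 0.443 A.

I_p ≈ 0.443 A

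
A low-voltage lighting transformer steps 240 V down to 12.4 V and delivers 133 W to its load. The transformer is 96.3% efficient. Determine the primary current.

P_in = P_out/η = 133/0.963 = 138.11 W.
I_p = P_in/V_p = 138.11/240 = 0.575 A.

I_p ≈ 0.575 A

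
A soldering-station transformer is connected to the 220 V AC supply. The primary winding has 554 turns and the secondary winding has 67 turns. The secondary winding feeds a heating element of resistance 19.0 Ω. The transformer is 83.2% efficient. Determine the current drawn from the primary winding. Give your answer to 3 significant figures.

I_p ≈ 0.204 A

V_s = 220 × 67/554 = 26.606 V.
I_s = V_s/R = 26.606/19.0 = 1.4003 A.
P_out = V_s I_s = 26.606 × 1.4003 = 37.258 W.
P_in = P_out/η = 37.258/0.832 = 44.781 W.
I_p = P_in/V_p = 44.781/220 = 0.204 A.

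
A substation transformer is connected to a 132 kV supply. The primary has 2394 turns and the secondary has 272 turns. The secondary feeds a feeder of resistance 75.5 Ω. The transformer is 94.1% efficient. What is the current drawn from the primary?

I_p ≈ 24.0 A

V_s = 132000 × 272/2394 = 14997 V.
I_s = V_s/R = 14997/75.5 = 198.64 A.
P_out = V_s I_s = 14997 × 198.64 = 2.9791×10^6 W.
P_in = P_out/η = 2.9791×10^6/0.941 = 3.1659×10^6 W.
I_p = P_in/V_p = 3.1659×10^6/132000 = 24.0 A.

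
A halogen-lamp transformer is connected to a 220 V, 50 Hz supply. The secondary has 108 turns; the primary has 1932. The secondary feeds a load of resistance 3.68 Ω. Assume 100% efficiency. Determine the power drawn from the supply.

P ≈ 41.1 W

V_s = V_p × N_s/N_p = 220 × 108/1932 = 12.298 V.
I_s = V_s/R = 12.298/3.68 = 3.3419 A.
I_p = I_s × N_s/N_p = 3.3419 × 108/1932 = 0.18681 A.
P = V_p I_p = 220 × 0.18681 = 41.1 W.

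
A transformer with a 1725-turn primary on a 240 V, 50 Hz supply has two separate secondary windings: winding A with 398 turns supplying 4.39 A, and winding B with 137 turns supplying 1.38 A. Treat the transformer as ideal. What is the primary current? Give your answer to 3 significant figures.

V_A = 240 × 398/1725 = 55.374 V; V_B = 240 × 137/1725 = 19.061 V.
P_out = V_A I_A + V_B I_B = 55.374×4.39 + 19.061×1.38 = 243.09 + 26.304 = 269.40 W.
Ideal ⇒ P_in = P_out, so I_p = P_out/V_p = 269.40/240 = 1.12 A.

I_p ≈ 1.12 A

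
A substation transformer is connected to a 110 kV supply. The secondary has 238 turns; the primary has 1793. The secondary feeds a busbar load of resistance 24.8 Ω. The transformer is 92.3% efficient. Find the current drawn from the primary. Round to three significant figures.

V_s = 110000 × 238/1793 = 14601 V.
I_s = V_s/R = 14601/24.8 = 588.76 A.
P_out = V_s I_s = 14601 × 588.76 = 8.5966×10^6 W.
P_in = P_out/η = 8.5966×10^6/0.923 = 9.3138×10^6 W.
I_p = P_in/V_p = 9.3138×10^6/110000 = 84.7 A.

I_p ≈ 84.7 A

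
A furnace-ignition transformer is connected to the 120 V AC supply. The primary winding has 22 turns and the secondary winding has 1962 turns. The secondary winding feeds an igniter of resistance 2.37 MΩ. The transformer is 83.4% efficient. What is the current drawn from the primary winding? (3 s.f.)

I_p ≈ 0.483 A

V_s = 120 × 1962/22 = 10702 V.
I_s = V_s/R = 10702/(2.37×10^6) = 0.0045155 A.
P_out = V_s I_s = 10702 × 0.0045155 = 48.324 W.
P_in = P_out/η = 48.324/0.834 = 57.943 W.
I_p = P_in/V_p = 57.943/120 = 0.483 A.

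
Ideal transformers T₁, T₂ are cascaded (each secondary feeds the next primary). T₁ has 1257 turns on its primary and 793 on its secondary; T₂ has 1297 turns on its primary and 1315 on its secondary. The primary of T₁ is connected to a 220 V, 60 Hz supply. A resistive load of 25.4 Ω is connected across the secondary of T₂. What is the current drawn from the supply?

I_supply ≈ 3.54 A

Secondary of T₁: V = 220.00 × 793/1257 = 138.79 V.
Secondary of T₂: V = 138.79 × 1315/1297 = 140.72 V.
I_load = 140.72/25.4 = 5.5400 A, so P_out = 140.72 × 5.5400 = 779.58 W.
All ideal ⇒ P_in = P_out, so I_supply = 779.58/220 = 3.54 A.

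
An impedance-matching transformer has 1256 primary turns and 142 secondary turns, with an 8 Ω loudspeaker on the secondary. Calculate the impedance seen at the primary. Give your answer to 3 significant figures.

Z_p ≈ 626 Ω

Z_p = (N_p/N_s)² × Z_s = (1256/142)² × 8 = 626 Ω.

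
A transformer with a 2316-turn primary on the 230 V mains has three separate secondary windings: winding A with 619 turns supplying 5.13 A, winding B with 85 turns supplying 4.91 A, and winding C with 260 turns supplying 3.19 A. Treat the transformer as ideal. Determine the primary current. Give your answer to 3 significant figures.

I_p ≈ 1.91 A

V_A = 230 × 619/2316 = 61.472 V; V_B = 230 × 85/2316 = 8.4413 V; V_C = 230 × 260/2316 = 25.820 V.
P_out = V_A I_A + V_B I_B + V_C I_C = 61.472×5.13 + 8.4413×4.91 + 25.820×3.19 = 315.35 + 41.447 + 82.367 = 439.17 W.
Ideal ⇒ P_in = P_out, so I_p = P_out/V_p = 439.17/230 = 1.91 A.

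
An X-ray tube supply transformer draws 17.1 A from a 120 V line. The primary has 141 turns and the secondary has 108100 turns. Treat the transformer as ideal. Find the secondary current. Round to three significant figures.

I_s/I_p = N_p/N_s, so I_s = 17.1 × 141/108100 = 0.0223 A.

I_s ≈ 0.0223 A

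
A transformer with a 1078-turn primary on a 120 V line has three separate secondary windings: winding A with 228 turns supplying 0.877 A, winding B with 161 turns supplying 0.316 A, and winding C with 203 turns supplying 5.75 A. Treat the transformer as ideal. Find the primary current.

V_A = 120 × 228/1078 = 25.380 V; V_B = 120 × 161/1078 = 17.922 V; V_C = 120 × 203/1078 = 22.597 V.
P_out = V_A I_A + V_B I_B + V_C I_C = 25.380×0.877 + 17.922×0.316 + 22.597×5.75 = 22.259 + 5.6634 + 129.94 = 157.86 W.
Ideal ⇒ P_in = P_out, so I_p = P_out/V_p = 157.86/120 = 1.32 A.

I_p ≈ 1.32 A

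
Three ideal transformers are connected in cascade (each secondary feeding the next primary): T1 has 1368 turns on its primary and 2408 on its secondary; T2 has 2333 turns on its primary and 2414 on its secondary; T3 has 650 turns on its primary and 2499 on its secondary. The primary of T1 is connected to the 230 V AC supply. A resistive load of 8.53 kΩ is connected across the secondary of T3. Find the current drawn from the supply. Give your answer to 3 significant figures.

I_supply ≈ 1.32 A

Secondary of T1: V = 230.00 × 2408/1368 = 404.85 V.
Secondary of T2: V = 404.85 × 2414/2333 = 418.91 V.
Secondary of T3: V = 418.91 × 2499/650 = 1610.5 V.
I_load = 1610.5/8530 = 0.18881 A, so P_out = 1610.5 × 0.18881 = 304.09 W.
All ideal ⇒ P_in = P_out, so I_supply = 304.09/230 = 1.32 A.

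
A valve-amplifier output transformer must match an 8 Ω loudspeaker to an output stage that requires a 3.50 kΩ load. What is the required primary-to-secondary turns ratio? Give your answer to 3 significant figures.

N_p/N_s ≈ 20.9

Z_p/Z_s = (N_p/N_s)², so N_p/N_s = √(3500/8) = √438 = 20.9.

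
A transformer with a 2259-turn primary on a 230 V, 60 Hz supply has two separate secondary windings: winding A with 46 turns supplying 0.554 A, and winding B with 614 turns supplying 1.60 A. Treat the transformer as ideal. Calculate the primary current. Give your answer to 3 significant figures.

I_p ≈ 0.446 A

V_A = 230 × 46/2259 = 4.6835 V; V_B = 230 × 614/2259 = 62.514 V.
P_out = V_A I_A + V_B I_B = 4.6835×0.554 + 62.514×1.60 = 2.5947 + 100.02 = 102.62 W.
Ideal ⇒ P_in = P_out, so I_p = P_out/V_p = 102.62/230 = 0.446 A.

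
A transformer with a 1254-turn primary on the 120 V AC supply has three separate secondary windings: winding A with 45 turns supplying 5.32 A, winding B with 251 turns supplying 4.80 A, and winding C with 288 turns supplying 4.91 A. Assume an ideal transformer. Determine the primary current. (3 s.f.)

I_p ≈ 2.28 A

V_A = 120 × 45/1254 = 4.3062 V; V_B = 120 × 251/1254 = 24.019 V; V_C = 120 × 288/1254 = 27.560 V.
P_out = V_A I_A + V_B I_B + V_C I_C = 4.3062×5.32 + 24.019×4.80 + 27.560×4.91 = 22.909 + 115.29 + 135.32 = 273.52 W.
Ideal ⇒ P_in = P_out, so I_p = P_out/V_p = 273.52/120 = 2.28 A.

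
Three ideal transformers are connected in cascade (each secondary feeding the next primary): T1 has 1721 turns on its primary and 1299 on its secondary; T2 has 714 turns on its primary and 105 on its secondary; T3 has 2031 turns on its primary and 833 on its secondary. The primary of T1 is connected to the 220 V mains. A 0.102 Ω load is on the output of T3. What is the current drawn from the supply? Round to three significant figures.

I_supply ≈ 4.47 A

After T1: V = 220.00 × 1299/1721 = 166.05 V.
After T2: V = 166.05 × 105/714 = 24.420 V.
After T3: V = 24.420 × 833/2031 = 10.016 V.
I_load = 10.016/0.102 = 98.192 A, so P_out = 10.016 × 98.192 = 983.45 W.
All ideal ⇒ P_in = P_out, so I_supply = 983.45/220 = 4.47 A.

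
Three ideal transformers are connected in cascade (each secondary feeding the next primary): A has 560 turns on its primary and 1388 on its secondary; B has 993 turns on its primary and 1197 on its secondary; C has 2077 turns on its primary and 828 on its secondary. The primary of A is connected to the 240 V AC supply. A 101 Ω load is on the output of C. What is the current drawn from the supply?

I_supply ≈ 3.37 A

Secondary of A: V = 240.00 × 1388/560 = 594.86 V.
Secondary of B: V = 594.86 × 1197/993 = 717.06 V.
Secondary of C: V = 717.06 × 828/2077 = 285.86 V.
I_load = 285.86/101 = 2.8303 A, so P_out = 285.86 × 2.8303 = 809.06 W.
All ideal ⇒ P_in = P_out, so I_supply = 809.06/240 = 3.37 A.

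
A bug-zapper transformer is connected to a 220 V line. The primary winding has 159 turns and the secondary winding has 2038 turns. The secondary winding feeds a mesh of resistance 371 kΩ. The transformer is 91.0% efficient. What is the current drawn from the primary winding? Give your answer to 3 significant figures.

I_p ≈ 0.107 A

V_s = 220 × 2038/159 = 2819.9 V.
I_s = V_s/R = 2819.9/371000 = 0.0076007 A.
P_out = V_s I_s = 2819.9 × 0.0076007 = 21.433 W.
P_in = P_out/η = 21.433/0.910 = 23.553 W.
I_p = P_in/V_p = 23.553/220 = 0.107 A.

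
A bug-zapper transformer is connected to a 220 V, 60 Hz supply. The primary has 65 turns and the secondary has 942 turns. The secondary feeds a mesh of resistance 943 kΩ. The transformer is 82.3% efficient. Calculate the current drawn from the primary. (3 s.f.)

I_p ≈ 0.0595 A

V_s = 220 × 942/65 = 3188.3 V.
I_s = V_s/R = 3188.3/943000 = 0.0033810 A.
P_out = V_s I_s = 3188.3 × 0.0033810 = 10.780 W.
P_in = P_out/η = 10.780/0.823 = 13.098 W.
I_p = P_in/V_p = 13.098/220 = 0.0595 A.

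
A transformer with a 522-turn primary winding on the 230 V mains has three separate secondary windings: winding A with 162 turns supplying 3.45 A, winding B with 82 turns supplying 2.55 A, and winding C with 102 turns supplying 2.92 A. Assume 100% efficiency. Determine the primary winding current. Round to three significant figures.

V_A = 230 × 162/522 = 71.379 V; V_B = 230 × 82/522 = 36.130 V; V_C = 230 × 102/522 = 44.943 V.
P_out = V_A I_A + V_B I_B + V_C I_C = 71.379×3.45 + 36.130×2.55 + 44.943×2.92 = 246.26 + 92.132 + 131.23 = 469.62 W.
Ideal ⇒ P_in = P_out, so I_p = P_out/V_p = 469.62/230 = 2.04 A.

I_p ≈ 2.04 A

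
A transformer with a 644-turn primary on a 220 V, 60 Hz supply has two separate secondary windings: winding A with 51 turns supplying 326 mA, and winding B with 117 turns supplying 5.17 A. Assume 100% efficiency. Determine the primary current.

V_A = 220 × 51/644 = 17.422 V; V_B = 220 × 117/644 = 39.969 V.
P_out = V_A I_A + V_B I_B = 17.422×0.326 + 39.969×5.17 = 5.6797 + 206.64 = 212.32 W.
Ideal ⇒ P_in = P_out, so I_p = P_out/V_p = 212.32/220 = 0.965 A.

I_p ≈ 0.965 A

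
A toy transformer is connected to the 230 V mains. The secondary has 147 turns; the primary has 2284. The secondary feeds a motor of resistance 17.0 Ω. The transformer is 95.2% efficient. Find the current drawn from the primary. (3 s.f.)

V_s = 230 × 147/2284 = 14.803 V.
I_s = V_s/R = 14.803/17.0 = 0.87076 A.
P_out = V_s I_s = 14.803 × 0.87076 = 12.890 W.
P_in = P_out/η = 12.890/0.952 = 13.540 W.
I_p = P_in/V_p = 13.540/230 = 0.0589 A.

I_p ≈ 0.0589 A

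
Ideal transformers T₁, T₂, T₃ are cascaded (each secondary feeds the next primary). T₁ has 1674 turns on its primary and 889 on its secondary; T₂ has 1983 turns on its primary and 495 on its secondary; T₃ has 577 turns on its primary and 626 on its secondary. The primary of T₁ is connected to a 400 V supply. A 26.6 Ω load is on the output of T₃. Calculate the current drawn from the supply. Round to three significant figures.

I_supply ≈ 0.311 A

Secondary of T₁: V = 400.00 × 889/1674 = 212.43 V.
Secondary of T₂: V = 212.43 × 495/1983 = 53.026 V.
Secondary of T₃: V = 53.026 × 626/577 = 57.529 V.
I_load = 57.529/26.6 = 2.1627 A, so P_out = 57.529 × 2.1627 = 124.42 W.
All ideal ⇒ P_in = P_out, so I_supply = 124.42/400 = 0.311 A.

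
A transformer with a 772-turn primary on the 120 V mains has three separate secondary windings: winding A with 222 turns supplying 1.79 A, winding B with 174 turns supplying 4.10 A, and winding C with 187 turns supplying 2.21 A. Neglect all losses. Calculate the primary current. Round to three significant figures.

I_p ≈ 1.97 A

V_A = 120 × 222/772 = 34.508 V; V_B = 120 × 174/772 = 27.047 V; V_C = 120 × 187/772 = 29.067 V.
P_out = V_A I_A + V_B I_B + V_C I_C = 34.508×1.79 + 27.047×4.10 + 29.067×2.21 = 61.769 + 110.89 + 64.239 = 236.90 W.
Ideal ⇒ P_in = P_out, so I_p = P_out/V_p = 236.90/120 = 1.97 A.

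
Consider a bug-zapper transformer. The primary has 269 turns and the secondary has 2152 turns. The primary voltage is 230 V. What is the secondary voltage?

V_s/V_p = N_s/N_p, so V_s = 230 × 2152/269 = 1840 V.

V_s ≈ 1840 V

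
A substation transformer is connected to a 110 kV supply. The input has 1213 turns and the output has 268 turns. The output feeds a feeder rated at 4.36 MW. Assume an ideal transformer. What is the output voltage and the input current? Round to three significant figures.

V_out = V_in × N_out/N_in = 110000 × 268/1213 = 24303 V.
I_out = P/V_out = 4.36×10^6/24303 = 179.40 A.
I_in = I_out × N_out/N_in = 179.40 × 268/1213 = 39.6 A.

V_out ≈ 24300 V, I_in ≈ 39.6 A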